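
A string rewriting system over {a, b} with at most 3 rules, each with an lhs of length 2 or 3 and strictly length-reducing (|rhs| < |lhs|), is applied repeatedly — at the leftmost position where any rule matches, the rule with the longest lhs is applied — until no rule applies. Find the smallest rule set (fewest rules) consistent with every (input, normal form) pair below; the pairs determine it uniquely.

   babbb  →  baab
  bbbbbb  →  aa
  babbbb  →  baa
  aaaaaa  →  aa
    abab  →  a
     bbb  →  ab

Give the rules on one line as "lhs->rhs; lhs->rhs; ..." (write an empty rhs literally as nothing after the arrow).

  | babbb => baab
  | bbbbbb => abbbb => aabb => aaa => aa
  | babbbb => baabb => baaa => baa
  | aaaaaa => aaaaa => aaaa => aaa => aa

aaa->aa; aba->b; bb->a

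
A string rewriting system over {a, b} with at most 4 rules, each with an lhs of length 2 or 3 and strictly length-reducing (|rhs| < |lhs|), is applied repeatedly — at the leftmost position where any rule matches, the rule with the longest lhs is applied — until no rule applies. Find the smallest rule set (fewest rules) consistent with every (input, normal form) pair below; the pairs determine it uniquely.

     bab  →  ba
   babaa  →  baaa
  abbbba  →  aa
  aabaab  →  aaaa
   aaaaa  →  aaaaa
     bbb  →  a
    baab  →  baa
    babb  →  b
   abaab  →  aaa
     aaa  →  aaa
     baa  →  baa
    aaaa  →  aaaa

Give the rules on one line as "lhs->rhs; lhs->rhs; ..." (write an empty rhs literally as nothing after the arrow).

  | bab => ba
  | babaa => baaa
  | abbbba => bba => aa
  | aabaab => aaaab => aaaa

ab->a; abb->; bb->a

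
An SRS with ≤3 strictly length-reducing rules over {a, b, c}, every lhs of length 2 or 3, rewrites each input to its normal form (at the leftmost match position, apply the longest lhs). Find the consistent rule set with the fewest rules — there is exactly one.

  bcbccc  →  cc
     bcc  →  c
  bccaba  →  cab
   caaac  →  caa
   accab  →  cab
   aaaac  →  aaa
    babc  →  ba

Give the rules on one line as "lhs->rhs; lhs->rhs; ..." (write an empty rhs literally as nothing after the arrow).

  | bcbccc => bccc => cc
  | bcc => c
  | bccaba => caba => cab
  | caaac => caa

aba->ab; ac->; bc->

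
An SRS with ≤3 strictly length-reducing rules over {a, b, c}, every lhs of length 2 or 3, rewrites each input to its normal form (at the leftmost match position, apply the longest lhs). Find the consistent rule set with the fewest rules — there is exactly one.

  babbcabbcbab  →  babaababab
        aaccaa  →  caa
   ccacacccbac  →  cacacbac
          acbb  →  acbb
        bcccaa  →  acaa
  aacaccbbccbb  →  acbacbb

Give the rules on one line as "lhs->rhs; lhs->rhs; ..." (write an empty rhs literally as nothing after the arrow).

aac->; bc->a; cc->c

  | babbcabbcbab => babaabbcbab => babaababab
  | aaccaa => caa
  | ccacacccbac => cacacccbac => cacaccbac => cacacbac
  | acbb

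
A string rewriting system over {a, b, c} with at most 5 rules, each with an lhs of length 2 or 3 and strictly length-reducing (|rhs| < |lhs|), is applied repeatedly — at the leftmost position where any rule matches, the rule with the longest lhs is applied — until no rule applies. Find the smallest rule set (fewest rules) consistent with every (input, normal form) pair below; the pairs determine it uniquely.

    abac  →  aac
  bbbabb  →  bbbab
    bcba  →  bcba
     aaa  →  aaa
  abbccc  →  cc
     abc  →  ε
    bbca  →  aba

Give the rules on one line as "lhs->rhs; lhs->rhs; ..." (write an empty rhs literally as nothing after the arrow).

  | abac => aac
  | bbbabb => bbbab
  | bcba
  | aaa

abb->ab; abc->; bac->ac; bbc->ab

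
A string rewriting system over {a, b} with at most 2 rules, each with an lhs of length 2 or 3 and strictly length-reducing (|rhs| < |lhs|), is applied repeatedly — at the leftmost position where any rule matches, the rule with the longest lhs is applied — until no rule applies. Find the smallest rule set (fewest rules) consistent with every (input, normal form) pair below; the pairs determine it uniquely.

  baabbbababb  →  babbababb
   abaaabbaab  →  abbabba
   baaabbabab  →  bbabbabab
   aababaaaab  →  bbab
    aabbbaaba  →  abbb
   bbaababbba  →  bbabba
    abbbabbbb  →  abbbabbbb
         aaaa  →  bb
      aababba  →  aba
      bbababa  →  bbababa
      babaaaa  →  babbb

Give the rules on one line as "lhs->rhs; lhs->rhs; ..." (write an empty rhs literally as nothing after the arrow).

aa->b; aab->a

  | baabbbababb => babbababb
  | abaaabbaab => abbabbaab => abbabba
  | baaabbabab => bbabbabab
  | aababaaaab => aabaaaab => aaaaab => baaab => bbab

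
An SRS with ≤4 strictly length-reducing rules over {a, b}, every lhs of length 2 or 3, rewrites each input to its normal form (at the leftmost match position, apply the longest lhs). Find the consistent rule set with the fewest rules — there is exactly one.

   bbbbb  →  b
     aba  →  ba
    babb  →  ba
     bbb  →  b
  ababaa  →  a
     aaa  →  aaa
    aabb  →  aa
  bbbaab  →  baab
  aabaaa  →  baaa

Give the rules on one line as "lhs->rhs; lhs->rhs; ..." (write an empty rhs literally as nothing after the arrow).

  | bbbbb => bbb => b
  | aba => ba
  | babb => ba
  | bbb => b

aba->ba; bb->; bba->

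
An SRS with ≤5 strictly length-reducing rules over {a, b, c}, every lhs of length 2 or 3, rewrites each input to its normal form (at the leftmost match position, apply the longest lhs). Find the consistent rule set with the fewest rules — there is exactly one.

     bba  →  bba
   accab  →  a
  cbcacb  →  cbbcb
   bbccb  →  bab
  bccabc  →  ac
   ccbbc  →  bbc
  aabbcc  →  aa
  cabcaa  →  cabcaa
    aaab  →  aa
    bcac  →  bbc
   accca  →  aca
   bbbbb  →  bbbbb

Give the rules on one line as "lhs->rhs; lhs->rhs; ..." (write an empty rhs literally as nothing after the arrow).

  | bba
  | accab => aab => a
  | cbcacb => cbbcb
  | bbccb => bab

aab->a; bcc->a; cac->bc; cc->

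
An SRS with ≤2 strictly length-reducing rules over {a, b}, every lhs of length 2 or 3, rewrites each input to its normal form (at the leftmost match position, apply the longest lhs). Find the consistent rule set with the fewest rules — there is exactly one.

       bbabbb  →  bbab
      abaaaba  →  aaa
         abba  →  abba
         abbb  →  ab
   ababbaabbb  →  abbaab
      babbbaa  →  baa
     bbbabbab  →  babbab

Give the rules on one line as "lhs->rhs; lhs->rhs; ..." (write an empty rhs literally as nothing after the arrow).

aba->a; bbb->b

  | bbabbb => bbab
  | abaaaba => aaaba => aaa
  | abba
  | abbb => ab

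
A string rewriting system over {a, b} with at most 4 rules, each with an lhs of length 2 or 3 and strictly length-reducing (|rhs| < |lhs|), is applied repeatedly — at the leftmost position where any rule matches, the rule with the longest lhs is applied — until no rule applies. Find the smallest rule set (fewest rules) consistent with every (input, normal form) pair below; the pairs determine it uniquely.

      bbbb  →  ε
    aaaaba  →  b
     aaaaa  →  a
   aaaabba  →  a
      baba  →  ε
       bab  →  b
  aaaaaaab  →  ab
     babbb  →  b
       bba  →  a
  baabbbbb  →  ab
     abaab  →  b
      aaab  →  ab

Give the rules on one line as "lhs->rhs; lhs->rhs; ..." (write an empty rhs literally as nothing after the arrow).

  | bbbb => bb => ε
  | aaaaba => aaaba => aaba => aba => b
  | aaaaa => aaaa => aaa => aa => a
  | aaaabba => aaabba => aabba => abba => aa => a

aa->a; aba->b; ba->; bb->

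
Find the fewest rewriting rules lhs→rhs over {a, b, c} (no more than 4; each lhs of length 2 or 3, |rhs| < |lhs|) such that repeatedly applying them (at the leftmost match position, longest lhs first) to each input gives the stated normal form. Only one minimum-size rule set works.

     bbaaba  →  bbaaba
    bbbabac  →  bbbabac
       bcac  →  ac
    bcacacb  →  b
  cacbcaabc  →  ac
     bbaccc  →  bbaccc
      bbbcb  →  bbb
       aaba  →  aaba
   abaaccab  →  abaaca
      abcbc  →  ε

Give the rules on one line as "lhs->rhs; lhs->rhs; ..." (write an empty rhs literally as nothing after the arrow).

  | bbaaba
  | bbbabac
  | bcac => ac
  | bcacacb => acacb => acb => b

abc->bc; acb->b; bc->; cab->a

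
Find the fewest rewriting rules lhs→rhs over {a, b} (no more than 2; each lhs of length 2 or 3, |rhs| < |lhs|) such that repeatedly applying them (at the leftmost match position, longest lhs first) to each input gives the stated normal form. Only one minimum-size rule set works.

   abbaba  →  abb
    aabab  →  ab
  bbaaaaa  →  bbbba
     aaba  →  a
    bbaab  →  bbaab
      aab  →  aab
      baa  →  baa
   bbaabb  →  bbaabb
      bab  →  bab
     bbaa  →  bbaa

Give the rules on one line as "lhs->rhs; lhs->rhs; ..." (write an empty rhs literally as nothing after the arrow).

aaa->ba; aba->

  | abbaba => abb
  | aabab => ab
  | bbaaaaa => bbbaaa => bbbba
  | aaba => a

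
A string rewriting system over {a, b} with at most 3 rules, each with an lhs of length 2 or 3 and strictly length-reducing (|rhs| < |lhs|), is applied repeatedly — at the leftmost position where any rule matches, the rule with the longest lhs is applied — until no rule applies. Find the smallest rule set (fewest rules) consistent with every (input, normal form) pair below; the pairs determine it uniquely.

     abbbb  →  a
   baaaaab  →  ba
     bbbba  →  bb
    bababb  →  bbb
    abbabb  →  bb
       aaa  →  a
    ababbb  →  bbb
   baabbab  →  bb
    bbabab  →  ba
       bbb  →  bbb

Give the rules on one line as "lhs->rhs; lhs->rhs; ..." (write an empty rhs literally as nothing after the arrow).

  | abbbb => abbb => abb => ab => a
  | baaaaab => baaab => bab => ba
  | bbbba => bb
  | bababb => baabb => bbb

aa->; ab->a; bba->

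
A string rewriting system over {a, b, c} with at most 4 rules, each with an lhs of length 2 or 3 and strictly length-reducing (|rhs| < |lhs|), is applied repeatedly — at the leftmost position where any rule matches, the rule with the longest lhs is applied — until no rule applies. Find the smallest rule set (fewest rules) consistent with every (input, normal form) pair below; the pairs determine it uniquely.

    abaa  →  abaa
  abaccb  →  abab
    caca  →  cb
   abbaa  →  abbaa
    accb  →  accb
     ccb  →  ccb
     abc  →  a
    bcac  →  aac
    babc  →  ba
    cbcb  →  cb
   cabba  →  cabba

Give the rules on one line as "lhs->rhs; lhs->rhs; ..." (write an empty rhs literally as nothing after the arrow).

aca->b; bac->ba; bc->; bca->aa

  | abaa
  | abaccb => abacb => abab
  | caca => cb
  | abbaa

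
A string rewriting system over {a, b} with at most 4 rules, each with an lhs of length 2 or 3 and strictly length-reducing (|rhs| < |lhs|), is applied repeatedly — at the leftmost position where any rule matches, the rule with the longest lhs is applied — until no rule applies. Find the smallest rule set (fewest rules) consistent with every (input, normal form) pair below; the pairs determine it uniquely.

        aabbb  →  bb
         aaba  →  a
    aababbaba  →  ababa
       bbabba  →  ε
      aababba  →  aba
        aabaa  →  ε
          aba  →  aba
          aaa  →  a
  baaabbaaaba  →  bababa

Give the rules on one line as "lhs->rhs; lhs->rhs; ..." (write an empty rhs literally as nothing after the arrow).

  | aabbb => bb
  | aaba => a
  | aababbaba => abbaba => ababa
  | bbabba => bba => ε

aa->; aab->; abb->ab; bba->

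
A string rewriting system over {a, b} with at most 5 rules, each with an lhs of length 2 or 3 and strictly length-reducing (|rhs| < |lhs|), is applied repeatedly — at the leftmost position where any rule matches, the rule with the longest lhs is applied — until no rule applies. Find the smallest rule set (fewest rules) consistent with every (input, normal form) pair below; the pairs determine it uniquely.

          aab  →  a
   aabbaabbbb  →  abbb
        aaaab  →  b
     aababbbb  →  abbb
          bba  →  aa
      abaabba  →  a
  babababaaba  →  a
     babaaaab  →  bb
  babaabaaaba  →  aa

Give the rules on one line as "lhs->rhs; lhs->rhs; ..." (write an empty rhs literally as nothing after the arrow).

aaa->b; aab->a; ba->; bba->aa

  | aab => a
  | aabbaabbbb => abaabbbb => aabbbb => abbb
  | aaaab => bab => b
  | aababbbb => aabbbb => abbb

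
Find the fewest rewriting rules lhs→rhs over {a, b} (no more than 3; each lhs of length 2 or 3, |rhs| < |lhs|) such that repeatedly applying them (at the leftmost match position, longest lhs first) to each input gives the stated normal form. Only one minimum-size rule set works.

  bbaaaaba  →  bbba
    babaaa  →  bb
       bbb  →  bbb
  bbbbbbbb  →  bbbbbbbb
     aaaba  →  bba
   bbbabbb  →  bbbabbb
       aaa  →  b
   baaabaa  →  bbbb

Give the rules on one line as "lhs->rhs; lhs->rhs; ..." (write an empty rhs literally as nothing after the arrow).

aa->b; aaa->b; aba->a

  | bbaaaaba => bbbaba => bbba
  | babaaa => baaa => bb
  | bbb
  | bbbbbbbb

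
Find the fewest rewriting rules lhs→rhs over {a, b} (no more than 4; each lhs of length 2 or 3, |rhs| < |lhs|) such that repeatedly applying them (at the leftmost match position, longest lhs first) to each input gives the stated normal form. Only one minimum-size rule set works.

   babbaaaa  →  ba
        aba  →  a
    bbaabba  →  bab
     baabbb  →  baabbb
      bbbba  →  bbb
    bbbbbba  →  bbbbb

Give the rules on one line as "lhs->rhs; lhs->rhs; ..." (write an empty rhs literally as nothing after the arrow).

  | babbaaaa => babaaa => baaa => ba
  | aba => a
  | bbaabba => babba => bab
  | baabbb

aaa->a; aba->a; bba->b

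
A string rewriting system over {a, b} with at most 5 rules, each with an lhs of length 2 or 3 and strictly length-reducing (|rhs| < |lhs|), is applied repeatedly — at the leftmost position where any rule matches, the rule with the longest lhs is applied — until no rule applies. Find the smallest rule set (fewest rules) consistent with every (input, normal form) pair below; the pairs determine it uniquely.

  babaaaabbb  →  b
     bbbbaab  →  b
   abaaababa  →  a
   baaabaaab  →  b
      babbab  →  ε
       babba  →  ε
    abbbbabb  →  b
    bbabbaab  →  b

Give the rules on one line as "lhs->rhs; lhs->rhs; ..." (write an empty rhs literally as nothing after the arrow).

  | babaaaabbb => aaaabbb => aaabbb => aabbb => abbb => bbb => bb => b
  | bbbbaab => bbbaab => bbaab => baab => ab => b
  | abaaababa => baaababa => aababa => ababa => baba => a
  | baaabaaab => aabaaab => abaaab => baaab => aab => ab => b

ab->b; ba->; bab->; bb->b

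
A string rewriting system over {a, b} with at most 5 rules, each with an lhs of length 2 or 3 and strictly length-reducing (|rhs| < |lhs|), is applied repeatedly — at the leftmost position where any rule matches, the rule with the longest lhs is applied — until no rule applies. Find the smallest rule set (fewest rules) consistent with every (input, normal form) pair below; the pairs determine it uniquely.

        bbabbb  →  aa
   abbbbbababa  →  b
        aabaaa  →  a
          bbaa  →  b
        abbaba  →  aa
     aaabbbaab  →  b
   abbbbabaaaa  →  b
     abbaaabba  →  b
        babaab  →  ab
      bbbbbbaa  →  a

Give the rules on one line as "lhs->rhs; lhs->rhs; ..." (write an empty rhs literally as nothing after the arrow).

aaa->b; aab->aa; ba->; bba->aa

  | bbabbb => aabbb => aabb => aab => aa
  | abbbbbababa => abbbaababa => abaaababa => aaababa => bbaba => aaba => aaa => b
  | aabaaa => aaaaa => baa => a
  | bbaa => aaa => b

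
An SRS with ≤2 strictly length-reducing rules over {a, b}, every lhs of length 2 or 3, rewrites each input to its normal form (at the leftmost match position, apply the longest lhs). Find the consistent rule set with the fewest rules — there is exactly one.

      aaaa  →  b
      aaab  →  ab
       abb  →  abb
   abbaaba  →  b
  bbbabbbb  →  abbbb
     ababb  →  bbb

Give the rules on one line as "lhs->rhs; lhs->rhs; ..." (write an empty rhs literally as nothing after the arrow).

aa->b; ba->a

  | aaaa => baa => aa => b
  | aaab => bab => ab
  | abb
  | abbaaba => abaaba => aaaba => baba => aba => aa => b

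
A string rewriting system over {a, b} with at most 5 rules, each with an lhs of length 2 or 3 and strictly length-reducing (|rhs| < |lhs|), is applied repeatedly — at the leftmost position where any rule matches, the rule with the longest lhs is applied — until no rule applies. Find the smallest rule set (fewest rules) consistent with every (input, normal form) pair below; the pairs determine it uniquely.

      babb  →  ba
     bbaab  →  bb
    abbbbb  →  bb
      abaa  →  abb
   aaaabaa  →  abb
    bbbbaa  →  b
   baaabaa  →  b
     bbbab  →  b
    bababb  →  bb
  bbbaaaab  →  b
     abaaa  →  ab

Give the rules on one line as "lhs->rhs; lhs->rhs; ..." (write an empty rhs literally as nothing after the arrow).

aa->b; aaa->; bab->ba; bbb->aa

  | babb => bab => ba
  | bbaab => bbbb => aab => bb
  | abbbbb => aaabb => bb
  | abaa => abb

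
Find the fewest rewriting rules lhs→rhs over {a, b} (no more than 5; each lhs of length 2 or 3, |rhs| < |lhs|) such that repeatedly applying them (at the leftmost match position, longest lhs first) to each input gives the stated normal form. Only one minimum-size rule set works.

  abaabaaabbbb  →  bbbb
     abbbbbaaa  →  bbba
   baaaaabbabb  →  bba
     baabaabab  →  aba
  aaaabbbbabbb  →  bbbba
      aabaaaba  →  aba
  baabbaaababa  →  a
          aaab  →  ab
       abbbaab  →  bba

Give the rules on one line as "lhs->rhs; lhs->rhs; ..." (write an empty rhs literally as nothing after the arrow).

aa->a; abb->bb; baa->a; bab->ba

  | abaabaaabbbb => aabaaabbbb => abaaabbbb => aaabbbb => aabbbb => abbbb => bbbb
  | abbbbbaaa => bbbbbaaa => bbbbaa => bbba
  | baaaaabbabb => aaaabbabb => aaabbabb => aabbabb => abbabb => bbabb => bbab => bba
  | baabaabab => abaabab => aabab => abab => aba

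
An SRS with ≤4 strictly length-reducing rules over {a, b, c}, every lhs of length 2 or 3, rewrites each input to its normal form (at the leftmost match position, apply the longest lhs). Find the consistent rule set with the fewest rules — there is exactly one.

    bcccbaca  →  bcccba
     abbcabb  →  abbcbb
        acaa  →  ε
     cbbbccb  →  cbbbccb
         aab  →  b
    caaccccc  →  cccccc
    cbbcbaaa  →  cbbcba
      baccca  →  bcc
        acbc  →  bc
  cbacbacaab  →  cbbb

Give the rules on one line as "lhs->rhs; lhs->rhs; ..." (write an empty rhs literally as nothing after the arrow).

aa->; ac->; ca->c

  | bcccbaca => bcccba
  | abbcabb => abbcbb
  | acaa => aa => ε
  | cbbbccb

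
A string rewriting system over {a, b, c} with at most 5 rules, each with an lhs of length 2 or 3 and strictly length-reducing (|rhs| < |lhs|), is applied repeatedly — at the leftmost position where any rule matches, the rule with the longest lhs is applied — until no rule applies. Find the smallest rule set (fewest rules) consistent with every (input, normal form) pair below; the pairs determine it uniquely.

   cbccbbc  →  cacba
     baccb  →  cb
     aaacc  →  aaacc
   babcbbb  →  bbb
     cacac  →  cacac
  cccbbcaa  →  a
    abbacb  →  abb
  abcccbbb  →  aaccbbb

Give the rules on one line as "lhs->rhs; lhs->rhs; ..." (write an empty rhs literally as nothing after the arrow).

baa->; bac->; bc->a; ccc->

  | cbccbbc => cacbbc => cacba
  | baccb => cb
  | aaacc
  | babcbbb => baabbb => bbb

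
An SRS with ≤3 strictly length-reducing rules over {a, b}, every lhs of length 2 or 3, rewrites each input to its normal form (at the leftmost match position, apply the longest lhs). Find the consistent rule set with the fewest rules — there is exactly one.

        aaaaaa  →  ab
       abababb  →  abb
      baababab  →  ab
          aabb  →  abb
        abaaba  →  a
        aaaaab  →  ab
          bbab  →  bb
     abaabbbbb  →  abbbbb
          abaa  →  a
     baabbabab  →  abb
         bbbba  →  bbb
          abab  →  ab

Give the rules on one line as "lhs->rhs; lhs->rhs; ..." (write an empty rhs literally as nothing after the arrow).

  | aaaaaa => abaaa => aaa => ab
  | abababb => ababb => abb
  | baababab => ababab => abab => ab
  | aabb => abb

aa->a; aaa->ab; ba->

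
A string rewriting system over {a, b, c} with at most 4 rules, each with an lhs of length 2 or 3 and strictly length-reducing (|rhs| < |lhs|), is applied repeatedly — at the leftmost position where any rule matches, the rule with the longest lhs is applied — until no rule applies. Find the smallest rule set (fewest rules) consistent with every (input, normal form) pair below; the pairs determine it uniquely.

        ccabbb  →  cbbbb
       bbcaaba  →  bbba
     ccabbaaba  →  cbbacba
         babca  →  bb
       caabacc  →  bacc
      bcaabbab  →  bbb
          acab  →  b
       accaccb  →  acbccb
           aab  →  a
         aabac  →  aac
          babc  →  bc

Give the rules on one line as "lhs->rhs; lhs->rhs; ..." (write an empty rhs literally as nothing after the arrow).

ab->; baa->ac; ca->b

  | ccabbb => cbbbb
  | bbcaaba => bbbaba => bbba
  | ccabbaaba => cbbbaaba => cbbacba
  | babca => bca => bb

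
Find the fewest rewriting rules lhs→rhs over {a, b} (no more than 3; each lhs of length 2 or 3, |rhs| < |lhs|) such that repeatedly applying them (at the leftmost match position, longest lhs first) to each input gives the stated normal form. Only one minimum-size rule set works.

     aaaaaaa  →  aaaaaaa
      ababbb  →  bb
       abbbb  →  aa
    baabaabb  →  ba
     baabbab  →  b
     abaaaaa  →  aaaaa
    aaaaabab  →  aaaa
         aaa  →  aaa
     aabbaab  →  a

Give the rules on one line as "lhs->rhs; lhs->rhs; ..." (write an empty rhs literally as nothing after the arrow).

ab->; bbb->aa

  | aaaaaaa
  | ababbb => abbb => bb
  | abbbb => bbb => aa
  | baabaabb => baaabb => baab => ba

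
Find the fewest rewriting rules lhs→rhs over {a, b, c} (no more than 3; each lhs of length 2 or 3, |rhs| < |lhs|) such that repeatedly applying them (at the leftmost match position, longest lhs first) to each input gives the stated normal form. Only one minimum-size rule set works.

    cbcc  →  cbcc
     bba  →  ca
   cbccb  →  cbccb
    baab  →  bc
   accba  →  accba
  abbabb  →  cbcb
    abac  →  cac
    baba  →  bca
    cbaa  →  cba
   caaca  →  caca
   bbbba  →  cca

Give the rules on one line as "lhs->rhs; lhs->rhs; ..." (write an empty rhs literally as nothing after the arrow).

  | cbcc
  | bba => ca
  | cbccb
  | baab => bab => bc

aa->a; ab->c; bb->c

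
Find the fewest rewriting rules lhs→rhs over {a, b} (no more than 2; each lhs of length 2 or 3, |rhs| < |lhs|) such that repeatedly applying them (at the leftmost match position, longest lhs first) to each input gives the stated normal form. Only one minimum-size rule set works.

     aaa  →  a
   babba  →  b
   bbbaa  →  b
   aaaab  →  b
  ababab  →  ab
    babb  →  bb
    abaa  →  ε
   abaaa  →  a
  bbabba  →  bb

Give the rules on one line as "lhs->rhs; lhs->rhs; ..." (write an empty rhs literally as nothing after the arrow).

  | aaa => a
  | babba => bba => b
  | bbbaa => bba => b
  | aaaab => aab => b

aa->; ba->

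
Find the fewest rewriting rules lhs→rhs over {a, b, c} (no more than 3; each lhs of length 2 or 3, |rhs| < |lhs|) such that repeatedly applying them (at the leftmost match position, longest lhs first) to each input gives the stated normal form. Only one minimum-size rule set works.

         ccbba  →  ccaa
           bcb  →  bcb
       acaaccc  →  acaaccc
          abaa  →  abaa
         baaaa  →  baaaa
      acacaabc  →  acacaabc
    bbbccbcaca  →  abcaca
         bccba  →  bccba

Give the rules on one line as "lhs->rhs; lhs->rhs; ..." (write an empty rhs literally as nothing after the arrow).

bb->a; cbc->

  | ccbba => ccaa
  | bcb
  | acaaccc
  | abaa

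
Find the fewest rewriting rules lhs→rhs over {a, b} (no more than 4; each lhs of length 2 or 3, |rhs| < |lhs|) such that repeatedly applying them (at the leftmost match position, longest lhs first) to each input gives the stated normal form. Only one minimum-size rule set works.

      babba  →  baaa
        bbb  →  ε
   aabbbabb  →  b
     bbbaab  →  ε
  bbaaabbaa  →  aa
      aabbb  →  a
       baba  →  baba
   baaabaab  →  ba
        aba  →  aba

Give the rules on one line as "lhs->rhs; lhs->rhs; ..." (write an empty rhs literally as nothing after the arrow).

aab->; bb->a; bbb->

  | babba => baaa
  | bbb => ε
  | aabbbabb => bbabb => aabb => b
  | bbbaab => aab => ε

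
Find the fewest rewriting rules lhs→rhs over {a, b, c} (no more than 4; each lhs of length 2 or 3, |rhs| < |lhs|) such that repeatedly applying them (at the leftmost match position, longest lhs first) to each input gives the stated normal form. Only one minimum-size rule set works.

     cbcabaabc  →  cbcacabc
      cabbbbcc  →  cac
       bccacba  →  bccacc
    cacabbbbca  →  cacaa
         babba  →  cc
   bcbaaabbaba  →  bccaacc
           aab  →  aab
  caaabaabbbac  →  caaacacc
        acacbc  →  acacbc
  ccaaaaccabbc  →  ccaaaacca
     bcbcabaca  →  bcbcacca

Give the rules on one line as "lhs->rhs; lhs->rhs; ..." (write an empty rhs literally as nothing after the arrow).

  | cbcabaabc => cbcacabc
  | cabbbbcc => cabbbcc => cabbcc => cac
  | bccacba => bccacc
  | cacabbbbca => cacabbbca => cacabbca => cacaa

ba->c; bb->b; bbc->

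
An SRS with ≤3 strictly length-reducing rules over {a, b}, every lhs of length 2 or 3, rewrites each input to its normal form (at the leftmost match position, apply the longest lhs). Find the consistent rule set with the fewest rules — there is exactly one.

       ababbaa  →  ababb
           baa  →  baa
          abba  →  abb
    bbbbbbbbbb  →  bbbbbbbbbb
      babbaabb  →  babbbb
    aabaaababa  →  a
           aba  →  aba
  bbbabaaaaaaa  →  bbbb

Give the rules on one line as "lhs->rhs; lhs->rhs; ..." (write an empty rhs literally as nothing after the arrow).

aab->; bba->bb

  | ababbaa => ababba => ababb
  | baa
  | abba => abb
  | bbbbbbbbbb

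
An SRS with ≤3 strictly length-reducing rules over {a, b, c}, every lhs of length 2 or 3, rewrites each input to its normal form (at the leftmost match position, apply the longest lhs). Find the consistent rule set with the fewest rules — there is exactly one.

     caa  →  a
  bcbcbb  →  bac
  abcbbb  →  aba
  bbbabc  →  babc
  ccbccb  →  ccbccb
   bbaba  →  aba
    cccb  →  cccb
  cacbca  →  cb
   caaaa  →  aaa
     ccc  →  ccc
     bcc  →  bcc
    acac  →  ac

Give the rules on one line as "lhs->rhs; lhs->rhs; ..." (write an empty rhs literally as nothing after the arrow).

  | caa => a
  | bcbcbb => bacbb => bac
  | abcbbb => ababb => aba
  | bbbabc => babc

bb->; bcb->ba; ca->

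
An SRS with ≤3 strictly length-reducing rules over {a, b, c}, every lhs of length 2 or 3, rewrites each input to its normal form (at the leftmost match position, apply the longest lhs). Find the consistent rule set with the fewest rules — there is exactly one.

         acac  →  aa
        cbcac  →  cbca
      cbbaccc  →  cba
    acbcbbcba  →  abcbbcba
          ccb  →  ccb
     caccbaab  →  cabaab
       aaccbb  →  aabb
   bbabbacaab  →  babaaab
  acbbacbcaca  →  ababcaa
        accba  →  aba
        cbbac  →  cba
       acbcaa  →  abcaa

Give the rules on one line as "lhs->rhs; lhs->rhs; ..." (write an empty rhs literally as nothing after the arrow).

  | acac => aac => aa
  | cbcac => cbca
  | cbbaccc => cbaccc => cbacc => cbac => cba
  | acbcbbcba => abcbbcba

ac->a; bba->ba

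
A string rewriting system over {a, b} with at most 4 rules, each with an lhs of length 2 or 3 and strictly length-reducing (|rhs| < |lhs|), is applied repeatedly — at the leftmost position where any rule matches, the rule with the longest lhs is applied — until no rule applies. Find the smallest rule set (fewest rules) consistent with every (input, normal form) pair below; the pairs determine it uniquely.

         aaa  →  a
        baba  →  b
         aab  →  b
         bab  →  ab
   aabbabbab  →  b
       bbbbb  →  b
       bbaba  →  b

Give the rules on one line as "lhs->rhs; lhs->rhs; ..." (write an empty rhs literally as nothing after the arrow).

  | aaa => ba => a
  | baba => aba => aa => b
  | aab => bb => b
  | bab => ab

aa->b; ba->a; bb->b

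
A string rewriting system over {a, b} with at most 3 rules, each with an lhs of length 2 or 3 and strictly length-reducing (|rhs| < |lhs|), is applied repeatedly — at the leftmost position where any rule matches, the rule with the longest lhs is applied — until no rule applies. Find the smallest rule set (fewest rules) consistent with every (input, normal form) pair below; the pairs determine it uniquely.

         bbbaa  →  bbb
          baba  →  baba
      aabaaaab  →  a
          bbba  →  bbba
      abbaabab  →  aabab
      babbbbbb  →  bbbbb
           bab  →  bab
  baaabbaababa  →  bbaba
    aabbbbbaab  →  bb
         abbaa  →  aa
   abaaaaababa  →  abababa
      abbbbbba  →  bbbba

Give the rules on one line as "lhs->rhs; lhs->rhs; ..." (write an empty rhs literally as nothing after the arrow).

abb->; baa->b

  | bbbaa => bbb
  | baba
  | aabaaaab => aabaab => aabb => a
  | bbba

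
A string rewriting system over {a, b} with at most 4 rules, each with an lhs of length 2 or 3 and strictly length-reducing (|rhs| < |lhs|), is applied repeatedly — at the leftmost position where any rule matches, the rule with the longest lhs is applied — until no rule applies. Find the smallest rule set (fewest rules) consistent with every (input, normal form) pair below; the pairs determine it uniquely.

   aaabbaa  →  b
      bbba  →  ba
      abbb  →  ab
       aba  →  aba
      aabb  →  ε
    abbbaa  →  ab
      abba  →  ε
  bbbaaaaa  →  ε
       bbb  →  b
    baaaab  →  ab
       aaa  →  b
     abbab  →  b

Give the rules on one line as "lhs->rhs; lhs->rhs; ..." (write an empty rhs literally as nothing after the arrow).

  | aaabbaa => bbbaa => baa => b
  | bbba => ba
  | abbb => ab
  | aba

aa->; aaa->b; bb->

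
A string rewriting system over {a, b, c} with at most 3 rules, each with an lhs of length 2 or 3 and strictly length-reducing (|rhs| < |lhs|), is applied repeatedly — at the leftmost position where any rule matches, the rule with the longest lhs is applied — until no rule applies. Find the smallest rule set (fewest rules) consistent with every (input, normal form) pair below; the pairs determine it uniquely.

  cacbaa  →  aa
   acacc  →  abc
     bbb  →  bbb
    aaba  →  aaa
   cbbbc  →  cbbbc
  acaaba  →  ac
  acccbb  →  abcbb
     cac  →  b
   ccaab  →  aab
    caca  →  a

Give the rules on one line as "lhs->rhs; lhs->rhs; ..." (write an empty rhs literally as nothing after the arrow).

ba->a; ca->c; cc->b

  | cacbaa => ccbaa => bbaa => baa => aa
  | acacc => accc => abc
  | bbb
  | aaba => aaa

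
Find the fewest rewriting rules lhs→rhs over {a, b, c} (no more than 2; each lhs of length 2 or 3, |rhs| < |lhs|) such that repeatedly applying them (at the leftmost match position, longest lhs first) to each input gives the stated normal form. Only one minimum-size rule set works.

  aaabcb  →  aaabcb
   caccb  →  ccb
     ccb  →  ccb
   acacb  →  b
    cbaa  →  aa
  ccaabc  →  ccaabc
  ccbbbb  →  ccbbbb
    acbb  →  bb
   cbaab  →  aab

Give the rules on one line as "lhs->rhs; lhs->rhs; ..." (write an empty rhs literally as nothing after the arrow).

ac->; cba->a

  | aaabcb
  | caccb => ccb
  | ccb
  | acacb => acb => b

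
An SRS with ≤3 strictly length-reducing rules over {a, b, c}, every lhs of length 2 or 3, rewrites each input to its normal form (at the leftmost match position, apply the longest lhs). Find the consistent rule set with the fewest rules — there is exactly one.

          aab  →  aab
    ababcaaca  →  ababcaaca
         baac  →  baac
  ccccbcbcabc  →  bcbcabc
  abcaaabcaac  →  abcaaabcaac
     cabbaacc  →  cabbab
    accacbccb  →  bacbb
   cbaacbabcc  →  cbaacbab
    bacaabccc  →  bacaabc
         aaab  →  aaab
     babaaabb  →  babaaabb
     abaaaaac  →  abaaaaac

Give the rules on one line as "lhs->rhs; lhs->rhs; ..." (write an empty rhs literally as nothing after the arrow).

  | aab
  | ababcaaca
  | baac
  | ccccbcbcabc => ccbcbcabc => bcbcabc

acc->b; cc->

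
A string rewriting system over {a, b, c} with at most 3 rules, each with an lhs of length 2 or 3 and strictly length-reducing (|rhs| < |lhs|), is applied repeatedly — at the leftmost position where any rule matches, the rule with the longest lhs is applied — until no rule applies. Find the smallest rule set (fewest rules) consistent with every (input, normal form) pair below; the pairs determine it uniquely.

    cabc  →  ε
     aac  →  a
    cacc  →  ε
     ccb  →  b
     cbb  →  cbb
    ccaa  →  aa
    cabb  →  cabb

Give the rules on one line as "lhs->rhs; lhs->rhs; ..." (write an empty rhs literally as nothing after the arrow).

  | cabc => cc => ε
  | aac => a
  | cacc => cc => ε
  | ccb => b

abc->c; ac->; cc->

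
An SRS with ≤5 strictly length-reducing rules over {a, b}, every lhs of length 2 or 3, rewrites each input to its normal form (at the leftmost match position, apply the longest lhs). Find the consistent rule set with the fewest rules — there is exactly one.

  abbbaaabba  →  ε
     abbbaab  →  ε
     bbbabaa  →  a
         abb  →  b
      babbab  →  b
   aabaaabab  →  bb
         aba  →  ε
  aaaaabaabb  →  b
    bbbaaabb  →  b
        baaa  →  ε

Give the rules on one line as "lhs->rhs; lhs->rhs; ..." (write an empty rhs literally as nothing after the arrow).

aaa->ba; ab->; aba->; bba->

  | abbbaaabba => bbaaabba => aabba => aba => ε
  | abbbaab => bbaab => ab => ε
  | bbbabaa => bbaa => a
  | abb => b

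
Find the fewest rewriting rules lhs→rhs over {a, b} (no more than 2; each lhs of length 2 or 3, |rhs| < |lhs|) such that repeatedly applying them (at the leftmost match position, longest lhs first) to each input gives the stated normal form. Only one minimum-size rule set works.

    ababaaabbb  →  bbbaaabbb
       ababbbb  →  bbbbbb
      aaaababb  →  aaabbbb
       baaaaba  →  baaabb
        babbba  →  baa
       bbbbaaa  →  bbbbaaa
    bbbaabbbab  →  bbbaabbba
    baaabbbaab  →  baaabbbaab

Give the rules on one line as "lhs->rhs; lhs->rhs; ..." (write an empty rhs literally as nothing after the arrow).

  | ababaaabbb => bbbaaabbb
  | ababbbb => bbbbbb
  | aaaababb => aaabbbb
  | baaaaba => baaabb

aba->bb; bab->ba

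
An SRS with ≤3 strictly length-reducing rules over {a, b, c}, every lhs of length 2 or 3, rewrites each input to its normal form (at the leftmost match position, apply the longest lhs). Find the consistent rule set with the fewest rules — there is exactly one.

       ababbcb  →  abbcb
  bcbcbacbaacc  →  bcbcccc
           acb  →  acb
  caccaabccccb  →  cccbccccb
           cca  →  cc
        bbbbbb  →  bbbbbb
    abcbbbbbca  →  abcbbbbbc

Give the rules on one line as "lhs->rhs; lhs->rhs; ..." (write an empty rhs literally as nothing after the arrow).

ba->; ca->c

  | ababbcb => abbcb
  | bcbcbacbaacc => bcbccbaacc => bcbccacc => bcbcccc
  | acb
  | caccaabccccb => cccaabccccb => cccabccccb => cccbccccb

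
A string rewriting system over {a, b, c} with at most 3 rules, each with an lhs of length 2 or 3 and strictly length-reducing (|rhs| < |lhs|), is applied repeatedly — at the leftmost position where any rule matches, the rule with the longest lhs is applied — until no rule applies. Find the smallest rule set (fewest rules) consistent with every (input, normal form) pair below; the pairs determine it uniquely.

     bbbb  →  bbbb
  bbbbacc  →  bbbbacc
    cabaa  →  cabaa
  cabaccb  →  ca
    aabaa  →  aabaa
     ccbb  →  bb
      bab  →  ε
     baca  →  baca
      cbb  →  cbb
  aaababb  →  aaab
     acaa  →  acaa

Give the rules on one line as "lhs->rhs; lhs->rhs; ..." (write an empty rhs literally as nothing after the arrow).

  | bbbb
  | bbbbacc
  | cabaa
  | cabaccb => cabab => ca

bab->; ccb->b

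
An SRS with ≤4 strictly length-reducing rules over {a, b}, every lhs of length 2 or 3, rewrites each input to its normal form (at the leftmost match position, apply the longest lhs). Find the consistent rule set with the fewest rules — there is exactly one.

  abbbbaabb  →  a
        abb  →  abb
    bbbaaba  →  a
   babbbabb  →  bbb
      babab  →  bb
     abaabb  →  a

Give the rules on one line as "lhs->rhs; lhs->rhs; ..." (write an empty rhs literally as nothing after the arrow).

  | abbbbaabb => abbbaabb => abbaabb => abaabb => aaabb => babb => bab => ba => a
  | abb
  | bbbaaba => bbaaba => baaba => aaba => bba => ba => a
  | babbbabb => babbabb => bababb => baabb => aabb => bbb

aa->b; ba->a; bab->ba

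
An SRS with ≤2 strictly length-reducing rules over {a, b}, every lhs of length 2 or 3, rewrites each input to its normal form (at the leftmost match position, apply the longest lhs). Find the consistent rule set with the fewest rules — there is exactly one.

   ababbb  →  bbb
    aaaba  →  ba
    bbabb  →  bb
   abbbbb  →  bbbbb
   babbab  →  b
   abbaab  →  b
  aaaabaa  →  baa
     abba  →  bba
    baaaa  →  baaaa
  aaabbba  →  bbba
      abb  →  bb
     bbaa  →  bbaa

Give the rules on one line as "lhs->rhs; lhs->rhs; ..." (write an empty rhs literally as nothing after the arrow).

  | ababbb => babbb => abbb => bbb
  | aaaba => aaba => aba => ba
  | bbabb => babb => abb => bb
  | abbbbb => bbbbb

ab->b; bab->ab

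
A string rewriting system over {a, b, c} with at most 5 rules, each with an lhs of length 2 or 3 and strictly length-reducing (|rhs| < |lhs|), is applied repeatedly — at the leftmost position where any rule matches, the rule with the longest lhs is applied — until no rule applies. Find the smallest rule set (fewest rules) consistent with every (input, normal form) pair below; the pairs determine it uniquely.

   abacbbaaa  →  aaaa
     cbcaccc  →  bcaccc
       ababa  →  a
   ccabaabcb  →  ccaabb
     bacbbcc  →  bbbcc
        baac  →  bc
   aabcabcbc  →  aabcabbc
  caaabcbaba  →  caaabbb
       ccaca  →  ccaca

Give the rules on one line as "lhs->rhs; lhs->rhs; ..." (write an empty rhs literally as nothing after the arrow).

aba->a; acb->aa; ba->b; cb->b

  | abacbbaaa => acbbaaa => aabaaa => aaaa
  | cbcaccc => bcaccc
  | ababa => aba => a
  | ccabaabcb => ccaabcb => ccaabb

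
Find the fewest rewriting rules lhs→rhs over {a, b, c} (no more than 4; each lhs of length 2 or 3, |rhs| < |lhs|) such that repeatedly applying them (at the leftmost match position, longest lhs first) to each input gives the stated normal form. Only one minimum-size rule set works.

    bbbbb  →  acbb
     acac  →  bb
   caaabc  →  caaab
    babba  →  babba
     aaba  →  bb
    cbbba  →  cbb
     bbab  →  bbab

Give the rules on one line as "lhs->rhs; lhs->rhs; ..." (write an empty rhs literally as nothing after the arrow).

  | bbbbb => acbb
  | acac => bbc => bb
  | caaabc => caaab
  | babba

aba->ca; aca->bb; bbb->ac; bc->b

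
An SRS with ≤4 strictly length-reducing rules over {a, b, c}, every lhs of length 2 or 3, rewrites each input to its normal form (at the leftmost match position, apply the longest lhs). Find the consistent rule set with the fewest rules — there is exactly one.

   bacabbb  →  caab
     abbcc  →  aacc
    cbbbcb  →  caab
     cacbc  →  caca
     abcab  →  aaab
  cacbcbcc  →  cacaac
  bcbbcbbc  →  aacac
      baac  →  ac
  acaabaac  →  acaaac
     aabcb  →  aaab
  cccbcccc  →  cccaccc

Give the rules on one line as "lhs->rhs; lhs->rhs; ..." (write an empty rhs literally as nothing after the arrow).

ba->; bb->a; bc->a

  | bacabbb => cabbb => caab
  | abbcc => aacc
  | cbbbcb => cabcb => caab
  | cacbc => caca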